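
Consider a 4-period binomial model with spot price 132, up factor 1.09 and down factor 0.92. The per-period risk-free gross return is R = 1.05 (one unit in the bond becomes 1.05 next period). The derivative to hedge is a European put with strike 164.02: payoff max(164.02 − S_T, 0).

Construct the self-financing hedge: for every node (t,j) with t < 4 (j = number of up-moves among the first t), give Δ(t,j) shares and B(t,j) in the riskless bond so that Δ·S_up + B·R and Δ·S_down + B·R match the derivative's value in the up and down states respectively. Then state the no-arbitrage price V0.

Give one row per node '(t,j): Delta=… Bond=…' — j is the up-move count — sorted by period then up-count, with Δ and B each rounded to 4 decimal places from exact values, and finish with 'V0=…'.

(0,0): Delta=-0.6160 Bond=90.5235
(1,0): Delta=-1.0000 Bond=141.6866
(1,1): Delta=-0.5162 Bond=80.6999
(2,0): Delta=-1.0000 Bond=148.7710
(2,1): Delta=-1.0000 Bond=148.7710
(2,2): Delta=-0.3906 Bond=65.0315
(3,0): Delta=-1.0000 Bond=156.2095
(3,1): Delta=-1.0000 Bond=156.2095
(3,2): Delta=-1.0000 Bond=156.2095
(3,3): Delta=-0.2323 Bond=41.2287
V0=9.2159

Under the risk-neutral measure, an up-move has probability p* = (R−d)/(u−d) = 0.7647 and values discount at R = 1.05.
Terminal payoffs: V(4,0)=69.4561, V(4,1)=51.9824, V(4,2)=31.2798, V(4,3)=6.7517, V(4,4)=0.0000
Node (3,0) S=102.7868: V=(p*·51.9824+(1−p*)·69.4561)/1.05=53.4227; Δ=(51.9824−69.4561)/(112.0376−94.5639)=-1.0000; B=V−Δ·S=156.2095
Node (3,1) S=121.7800: V=(p*·31.2798+(1−p*)·51.9824)/1.05=34.4295; Δ=(31.2798−51.9824)/(132.7402−112.0376)=-1.0000; B=V−Δ·S=156.2095
Node (3,2) S=144.2829: V=(p*·6.7517+(1−p*)·31.2798)/1.05=11.9267; Δ=(6.7517−31.2798)/(157.2683−132.7402)=-1.0000; B=V−Δ·S=156.2095
Node (3,3) S=170.9438: V=(p*·0.0000+(1−p*)·6.7517)/1.05=1.5130; Δ=(0.0000−6.7517)/(186.3288−157.2683)=-0.2323; B=V−Δ·S=41.2287
Node (2,0) S=111.7248: V=(p*·34.4295+(1−p*)·53.4227)/1.05=37.0462; Δ=(34.4295−53.4227)/(121.7800−102.7868)=-1.0000; B=V−Δ·S=148.7710
Node (2,1) S=132.3696: V=(p*·11.9267+(1−p*)·34.4295)/1.05=16.4014; Δ=(11.9267−34.4295)/(144.2829−121.7800)=-1.0000; B=V−Δ·S=148.7710
Node (2,2) S=156.8292: V=(p*·1.5130+(1−p*)·11.9267)/1.05=3.7745; Δ=(1.5130−11.9267)/(170.9438−144.2829)=-0.3906; B=V−Δ·S=65.0315
Node (1,0) S=121.4400: V=(p*·16.4014+(1−p*)·37.0462)/1.05=20.2466; Δ=(16.4014−37.0462)/(132.3696−111.7248)=-1.0000; B=V−Δ·S=141.6866
Node (1,1) S=143.8800: V=(p*·3.7745+(1−p*)·16.4014)/1.05=6.4243; Δ=(3.7745−16.4014)/(156.8292−132.3696)=-0.5162; B=V−Δ·S=80.6999
Node (0,0) S=132.0000: V=(p*·6.4243+(1−p*)·20.2466)/1.05=9.2159; Δ=(6.4243−20.2466)/(143.8800−121.4400)=-0.6160; B=V−Δ·S=90.5235
Each (Δ,B) replicates both successor values, so the strategy is self-financing and V0 is arbitrage-free.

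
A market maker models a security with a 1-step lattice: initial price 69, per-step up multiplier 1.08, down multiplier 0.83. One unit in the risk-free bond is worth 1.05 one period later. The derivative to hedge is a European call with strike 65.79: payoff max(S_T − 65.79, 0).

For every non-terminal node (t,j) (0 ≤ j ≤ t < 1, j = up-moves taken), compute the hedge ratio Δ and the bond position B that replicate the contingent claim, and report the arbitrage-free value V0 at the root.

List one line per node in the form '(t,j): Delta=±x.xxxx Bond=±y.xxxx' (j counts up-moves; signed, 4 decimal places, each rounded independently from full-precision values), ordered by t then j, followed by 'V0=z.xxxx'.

The replicating-portfolio and risk-neutral prices coincide; use p* = (1.05−0.83)/(1.08−0.83) = 0.8800 for the latter.
Terminal payoffs: V(1,0)=0.0000, V(1,1)=8.7300
Node (0,0) S=69.0000: V=(p*·8.7300+(1−p*)·0.0000)/1.05=7.3166; Δ=(8.7300−0.0000)/(74.5200−57.2700)=0.5061; B=V−Δ·S=-27.6034
Root portfolio cost Δ·69+B reproduces V0=7.3166.

(0,0): Delta=0.5061 Bond=-27.6034
V0=7.3166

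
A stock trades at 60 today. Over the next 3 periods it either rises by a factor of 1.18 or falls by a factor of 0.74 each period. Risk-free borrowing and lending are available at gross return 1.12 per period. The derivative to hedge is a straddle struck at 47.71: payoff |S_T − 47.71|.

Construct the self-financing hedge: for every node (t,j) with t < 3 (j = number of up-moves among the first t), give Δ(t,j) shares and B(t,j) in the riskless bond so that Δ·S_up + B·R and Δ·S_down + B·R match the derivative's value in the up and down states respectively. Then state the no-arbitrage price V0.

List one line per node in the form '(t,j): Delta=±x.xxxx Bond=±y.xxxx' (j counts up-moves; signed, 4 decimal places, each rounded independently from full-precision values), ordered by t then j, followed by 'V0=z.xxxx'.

Since d<R<u, set p* = (R−d)/(u−d) = 0.8636; price each node as the discounted p*-expectation of its children.
At expiry t=3: V(3,0)=23.3966, V(3,1)=8.9399, V(3,2)=14.1126, V(3,3)=50.8719
Node (2,0) S=32.8560: V=(p*·8.9399+(1−p*)·23.3966)/1.12=9.7422; Δ=(8.9399−23.3966)/(38.7701−24.3134)=-1.0000; B=V−Δ·S=42.5982
Node (2,1) S=52.3920: V=(p*·14.1126+(1−p*)·8.9399)/1.12=11.9707; Δ=(14.1126−8.9399)/(61.8226−38.7701)=0.2244; B=V−Δ·S=0.2147
Node (2,2) S=83.5440: V=(p*·50.8719+(1−p*)·14.1126)/1.12=40.9458; Δ=(50.8719−14.1126)/(98.5819−61.8226)=1.0000; B=V−Δ·S=-42.5982
Node (1,0) S=44.4000: V=(p*·11.9707+(1−p*)·9.7422)/1.12=10.4168; Δ=(11.9707−9.7422)/(52.3920−32.8560)=0.1141; B=V−Δ·S=5.3520
Node (1,1) S=70.8000: V=(p*·40.9458+(1−p*)·11.9707)/1.12=33.0309; Δ=(40.9458−11.9707)/(83.5440−52.3920)=0.9301; B=V−Δ·S=-32.8215
Node (0,0) S=60.0000: V=(p*·33.0309+(1−p*)·10.4168)/1.12=26.7386; Δ=(33.0309−10.4168)/(70.8000−44.4000)=0.8566; B=V−Δ·S=-24.6572
The time-0 hedge costs 26.7386, which is the no-arbitrage price.

(0,0): Delta=0.8566 Bond=-24.6572
(1,0): Delta=0.1141 Bond=5.3520
(1,1): Delta=0.9301 Bond=-32.8215
(2,0): Delta=-1.0000 Bond=42.5982
(2,1): Delta=0.2244 Bond=0.2147
(2,2): Delta=1.0000 Bond=-42.5982
V0=26.7386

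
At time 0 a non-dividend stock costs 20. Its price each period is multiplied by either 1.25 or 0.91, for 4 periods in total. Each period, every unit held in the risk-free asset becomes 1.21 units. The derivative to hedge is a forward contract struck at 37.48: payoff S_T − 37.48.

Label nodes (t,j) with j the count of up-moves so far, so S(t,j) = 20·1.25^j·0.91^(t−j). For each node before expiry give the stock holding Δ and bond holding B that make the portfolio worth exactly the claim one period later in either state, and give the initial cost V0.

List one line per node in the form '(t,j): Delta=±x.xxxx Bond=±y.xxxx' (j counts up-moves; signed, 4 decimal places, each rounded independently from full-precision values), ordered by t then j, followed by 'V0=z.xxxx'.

(0,0): Delta=1.0000 Bond=-17.4847
(1,0): Delta=1.0000 Bond=-21.1565
(1,1): Delta=1.0000 Bond=-21.1565
(2,0): Delta=1.0000 Bond=-25.5993
(2,1): Delta=1.0000 Bond=-25.5993
(2,2): Delta=1.0000 Bond=-25.5993
(3,0): Delta=1.0000 Bond=-30.9752
(3,1): Delta=1.0000 Bond=-30.9752
(3,2): Delta=1.0000 Bond=-30.9752
(3,3): Delta=1.0000 Bond=-30.9752
V0=2.5153

Risk-neutral probability p* = (R−d)/(u−d) = (1.21−0.91)/(1.25−0.91) = 0.8824.
Terminal values V(4,·): V(4,0)=-23.7650, V(4,1)=-18.6407, V(4,2)=-11.6019, V(4,3)=-1.9331, V(4,4)=11.3481
  t=3,j=0: stock 15.0714 → up 18.8393 (V=-18.6407), down 13.7150 (V=-23.7650). Price -15.9038; hedge Δ=1.0000, bond B=-30.9752.
  t=3,j=1: stock 20.7025 → up 25.8781 (V=-11.6019), down 18.8393 (V=-18.6407). Price -10.2727; hedge Δ=1.0000, bond B=-30.9752.
  t=3,j=2: stock 28.4375 → up 35.5469 (V=-1.9331), down 25.8781 (V=-11.6019). Price -2.5377; hedge Δ=1.0000, bond B=-30.9752.
  t=3,j=3: stock 39.0625 → up 48.8281 (V=11.3481), down 35.5469 (V=-1.9331). Price 8.0873; hedge Δ=1.0000, bond B=-30.9752.
  t=2,j=0: stock 16.5620 → up 20.7025 (V=-10.2727), down 15.0714 (V=-15.9038). Price -9.0373; hedge Δ=1.0000, bond B=-25.5993.
  t=2,j=1: stock 22.7500 → up 28.4375 (V=-2.5377), down 20.7025 (V=-10.2727). Price -2.8493; hedge Δ=1.0000, bond B=-25.5993.
  t=2,j=2: stock 31.2500 → up 39.0625 (V=8.0873), down 28.4375 (V=-2.5377). Price 5.6507; hedge Δ=1.0000, bond B=-25.5993.
  t=1,j=0: stock 18.2000 → up 22.7500 (V=-2.8493), down 16.5620 (V=-9.0373). Price -2.9565; hedge Δ=1.0000, bond B=-21.1565.
  t=1,j=1: stock 25.0000 → up 31.2500 (V=5.6507), down 22.7500 (V=-2.8493). Price 3.8435; hedge Δ=1.0000, bond B=-21.1565.
  t=0,j=0: stock 20.0000 → up 25.0000 (V=3.8435), down 18.2000 (V=-2.9565). Price 2.5153; hedge Δ=1.0000, bond B=-17.4847.
Root portfolio cost Δ·20+B reproduces V0=2.5153.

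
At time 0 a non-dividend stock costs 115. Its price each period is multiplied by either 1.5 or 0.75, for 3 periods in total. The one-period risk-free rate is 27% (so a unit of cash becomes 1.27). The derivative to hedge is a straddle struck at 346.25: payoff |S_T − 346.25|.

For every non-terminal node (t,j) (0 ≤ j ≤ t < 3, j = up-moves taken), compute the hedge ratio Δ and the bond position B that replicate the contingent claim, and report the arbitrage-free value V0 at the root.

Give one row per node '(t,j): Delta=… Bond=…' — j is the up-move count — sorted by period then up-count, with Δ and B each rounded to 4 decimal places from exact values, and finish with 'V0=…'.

(0,0): Delta=-0.7106 Bond=149.3815
(1,0): Delta=-1.0000 Bond=214.6754
(1,1): Delta=-0.6466 Bond=178.6740
(2,0): Delta=-1.0000 Bond=272.6378
(2,1): Delta=-1.0000 Bond=272.6378
(2,2): Delta=-0.5684 Bond=206.6929
V0=67.6628

Since d<R<u, set p* = (R−d)/(u−d) = 0.6933; price each node as the discounted p*-expectation of its children.
At expiry t=3: V(3,0)=297.7344, V(3,1)=249.2188, V(3,2)=152.1875, V(3,3)=41.8750
(2,0): S=64.6875. Δ = (V_up−V_dn)/(S_up−S_dn) = (249.2188−297.7344)/(97.0312−48.5156) = -1.0000. V = [p*·249.2188 + (1−p*)·297.7344]/1.27 = 207.9503. B = V − Δ·S = 272.6378.
(2,1): S=129.3750. Δ = (V_up−V_dn)/(S_up−S_dn) = (152.1875−249.2188)/(194.0625−97.0312) = -1.0000. V = [p*·152.1875 + (1−p*)·249.2188]/1.27 = 143.2628. B = V − Δ·S = 272.6378.
(2,2): S=258.7500. Δ = (V_up−V_dn)/(S_up−S_dn) = (41.8750−152.1875)/(388.1250−194.0625) = -0.5684. V = [p*·41.8750 + (1−p*)·152.1875]/1.27 = 59.6096. B = V − Δ·S = 206.6929.
(1,0): S=86.2500. Δ = (V_up−V_dn)/(S_up−S_dn) = (143.2628−207.9503)/(129.3750−64.6875) = -1.0000. V = [p*·143.2628 + (1−p*)·207.9503]/1.27 = 128.4254. B = V − Δ·S = 214.6754.
(1,1): S=172.5000. Δ = (V_up−V_dn)/(S_up−S_dn) = (59.6096−143.2628)/(258.7500−129.3750) = -0.6466. V = [p*·59.6096 + (1−p*)·143.2628]/1.27 = 67.1364. B = V − Δ·S = 178.6740.
(0,0): S=115.0000. Δ = (V_up−V_dn)/(S_up−S_dn) = (67.1364−128.4254)/(172.5000−86.2500) = -0.7106. V = [p*·67.1364 + (1−p*)·128.4254]/1.27 = 67.6628. B = V − Δ·S = 149.3815.
Each (Δ,B) replicates both successor values, so the strategy is self-financing and V0 is arbitrage-free.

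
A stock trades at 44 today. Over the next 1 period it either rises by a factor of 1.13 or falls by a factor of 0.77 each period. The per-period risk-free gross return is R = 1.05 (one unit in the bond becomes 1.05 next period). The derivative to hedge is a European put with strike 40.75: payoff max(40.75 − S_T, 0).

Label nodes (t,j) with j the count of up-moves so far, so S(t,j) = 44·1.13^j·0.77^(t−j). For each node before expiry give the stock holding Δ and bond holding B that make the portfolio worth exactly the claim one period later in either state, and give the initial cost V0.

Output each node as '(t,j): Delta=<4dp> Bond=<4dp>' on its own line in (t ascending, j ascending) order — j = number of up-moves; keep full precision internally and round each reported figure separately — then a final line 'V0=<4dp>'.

(0,0): Delta=-0.4337 Bond=20.5373
V0=1.4540

No-arbitrage ⇒ martingale measure with p* = (R−d)/(u−d) = 0.7778.
At expiry t=1: V(1,0)=6.8700, V(1,1)=0.0000
Node (0,0) S=44.0000: V=(p*·0.0000+(1−p*)·6.8700)/1.05=1.4540; Δ=(0.0000−6.8700)/(49.7200−33.8800)=-0.4337; B=V−Δ·S=20.5373
Each (Δ,B) replicates both successor values, so the strategy is self-financing and V0 is arbitrage-free.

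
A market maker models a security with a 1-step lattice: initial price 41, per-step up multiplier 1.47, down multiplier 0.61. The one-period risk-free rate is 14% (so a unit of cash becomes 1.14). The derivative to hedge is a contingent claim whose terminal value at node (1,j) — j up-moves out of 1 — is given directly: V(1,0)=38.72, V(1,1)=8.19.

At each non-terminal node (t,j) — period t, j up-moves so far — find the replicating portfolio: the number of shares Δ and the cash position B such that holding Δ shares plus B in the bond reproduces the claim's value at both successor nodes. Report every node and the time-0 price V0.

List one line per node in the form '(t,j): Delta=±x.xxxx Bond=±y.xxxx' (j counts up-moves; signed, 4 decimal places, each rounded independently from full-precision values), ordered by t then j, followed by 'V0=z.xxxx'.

Risk-neutral probability p* = (R−d)/(u−d) = (1.14−0.61)/(1.47−0.61) = 0.6163.
Terminal values V(1,·): V(1,0)=38.7200, V(1,1)=8.1900
  t=0,j=0: stock 41.0000 → up 60.2700 (V=8.1900), down 25.0100 (V=38.7200). Price 17.4605; hedge Δ=-0.8659, bond B=52.9605.
Check: Δ(0,0)·S0 + B(0,0) = 17.4605 = V0.

(0,0): Delta=-0.8659 Bond=52.9605
V0=17.4605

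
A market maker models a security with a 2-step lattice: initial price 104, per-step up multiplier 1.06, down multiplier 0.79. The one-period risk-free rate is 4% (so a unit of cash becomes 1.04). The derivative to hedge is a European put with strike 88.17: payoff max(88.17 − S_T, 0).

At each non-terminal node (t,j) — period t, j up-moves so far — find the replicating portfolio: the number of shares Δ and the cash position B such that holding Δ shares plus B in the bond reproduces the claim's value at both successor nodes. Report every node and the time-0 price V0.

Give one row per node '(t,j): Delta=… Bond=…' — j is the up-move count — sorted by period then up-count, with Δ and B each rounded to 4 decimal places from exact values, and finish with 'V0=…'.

(0,0): Delta=-0.0905 Bond=9.6695
(1,0): Delta=-1.0000 Bond=84.7788
(1,1): Delta=-0.0363 Bond=4.0784
V0=0.2550

The replicating-portfolio and risk-neutral prices coincide; use p* = (1.04−0.79)/(1.06−0.79) = 0.9259 for the latter.
Terminal payoffs: V(2,0)=23.2636, V(2,1)=1.0804, V(2,2)=0.0000
Node (1,0) S=82.1600: V=(p*·1.0804+(1−p*)·23.2636)/1.04=2.6188; Δ=(1.0804−23.2636)/(87.0896−64.9064)=-1.0000; B=V−Δ·S=84.7788
Node (1,1) S=110.2400: V=(p*·0.0000+(1−p*)·1.0804)/1.04=0.0770; Δ=(0.0000−1.0804)/(116.8544−87.0896)=-0.0363; B=V−Δ·S=4.0784
Node (0,0) S=104.0000: V=(p*·0.0770+(1−p*)·2.6188)/1.04=0.2550; Δ=(0.0770−2.6188)/(110.2400−82.1600)=-0.0905; B=V−Δ·S=9.6695
Check: Δ(0,0)·S0 + B(0,0) = 0.2550 = V0.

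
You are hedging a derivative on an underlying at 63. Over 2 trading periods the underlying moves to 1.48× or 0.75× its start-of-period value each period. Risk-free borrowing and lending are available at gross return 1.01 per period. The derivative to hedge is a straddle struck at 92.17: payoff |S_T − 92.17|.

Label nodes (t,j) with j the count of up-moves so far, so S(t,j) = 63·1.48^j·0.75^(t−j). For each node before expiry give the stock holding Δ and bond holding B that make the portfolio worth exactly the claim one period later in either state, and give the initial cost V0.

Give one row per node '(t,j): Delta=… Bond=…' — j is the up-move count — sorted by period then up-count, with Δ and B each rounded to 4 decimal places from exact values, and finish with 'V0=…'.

The replicating-portfolio and risk-neutral prices coincide; use p* = (1.01−0.75)/(1.48−0.75) = 0.3562 for the latter.
Payoff layer (t=2): V(2,0)=56.7325, V(2,1)=22.2400, V(2,2)=45.8252
(1,0): S=47.2500. Δ = (V_up−V_dn)/(S_up−S_dn) = (22.2400−56.7325)/(69.9300−35.4375) = -1.0000. V = [p*·22.2400 + (1−p*)·56.7325]/1.01 = 44.0074. B = V − Δ·S = 91.2574.
(1,1): S=93.2400. Δ = (V_up−V_dn)/(S_up−S_dn) = (45.8252−22.2400)/(137.9952−69.9300) = 0.3465. V = [p*·45.8252 + (1−p*)·22.2400]/1.01 = 30.3368. B = V − Δ·S = -1.9717.
(0,0): S=63.0000. Δ = (V_up−V_dn)/(S_up−S_dn) = (30.3368−44.0074)/(93.2400−47.2500) = -0.2973. V = [p*·30.3368 + (1−p*)·44.0074]/1.01 = 38.7509. B = V − Δ·S = 57.4778.
Check: Δ(0,0)·S0 + B(0,0) = 38.7509 = V0.

(0,0): Delta=-0.2973 Bond=57.4778
(1,0): Delta=-1.0000 Bond=91.2574
(1,1): Delta=0.3465 Bond=-1.9717
V0=38.7509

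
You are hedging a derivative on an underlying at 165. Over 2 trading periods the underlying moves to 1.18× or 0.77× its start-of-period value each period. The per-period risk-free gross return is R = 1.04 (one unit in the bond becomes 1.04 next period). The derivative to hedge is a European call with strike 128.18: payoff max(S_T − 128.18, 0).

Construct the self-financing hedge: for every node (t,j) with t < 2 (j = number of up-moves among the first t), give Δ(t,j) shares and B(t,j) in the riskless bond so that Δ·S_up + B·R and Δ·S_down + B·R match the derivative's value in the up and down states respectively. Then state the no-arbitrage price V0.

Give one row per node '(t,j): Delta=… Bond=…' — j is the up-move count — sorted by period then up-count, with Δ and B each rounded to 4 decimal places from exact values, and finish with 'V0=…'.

(0,0): Delta=0.8527 Bond=-90.9321
(1,0): Delta=0.4173 Bond=-39.2566
(1,1): Delta=1.0000 Bond=-123.2500
V0=49.7623

The replicating-portfolio and risk-neutral prices coincide; use p* = (1.04−0.77)/(1.18−0.77) = 0.6585 for the latter.
At expiry t=2: V(2,0)=0.0000, V(2,1)=21.7390, V(2,2)=101.5660
  t=1,j=0: stock 127.0500 → up 149.9190 (V=21.7390), down 97.8285 (V=0.0000). Price 13.7653; hedge Δ=0.4173, bond B=-39.2566.
  t=1,j=1: stock 194.7000 → up 229.7460 (V=101.5660), down 149.9190 (V=21.7390). Price 71.4500; hedge Δ=1.0000, bond B=-123.2500.
  t=0,j=0: stock 165.0000 → up 194.7000 (V=71.4500), down 127.0500 (V=13.7653). Price 49.7623; hedge Δ=0.8527, bond B=-90.9321.
Each (Δ,B) replicates both successor values, so the strategy is self-financing and V0 is arbitrage-free.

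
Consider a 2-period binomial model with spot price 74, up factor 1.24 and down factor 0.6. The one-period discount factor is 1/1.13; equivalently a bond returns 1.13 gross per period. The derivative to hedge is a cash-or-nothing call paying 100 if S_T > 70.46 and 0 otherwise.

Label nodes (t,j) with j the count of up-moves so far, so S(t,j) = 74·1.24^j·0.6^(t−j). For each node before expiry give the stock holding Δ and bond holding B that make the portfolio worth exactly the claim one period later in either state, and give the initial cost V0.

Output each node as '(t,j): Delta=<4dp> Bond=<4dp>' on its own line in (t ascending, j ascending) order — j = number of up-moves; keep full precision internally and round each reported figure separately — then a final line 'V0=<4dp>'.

(0,0): Delta=1.5474 Bond=-60.8009
(1,0): Delta=0.0000 Bond=0.0000
(1,1): Delta=1.7028 Bond=-82.9646
V0=53.7075

Risk-neutral probability p* = (R−d)/(u−d) = (1.13−0.6)/(1.24−0.6) = 0.8281.
Payoff layer (t=2): V(2,0)=0.0000, V(2,1)=0.0000, V(2,2)=100.0000
  t=1,j=0: stock 44.4000 → up 55.0560 (V=0.0000), down 26.6400 (V=0.0000). Price 0.0000; hedge Δ=0.0000, bond B=0.0000.
  t=1,j=1: stock 91.7600 → up 113.7824 (V=100.0000), down 55.0560 (V=0.0000). Price 73.2854; hedge Δ=1.7028, bond B=-82.9646.
  t=0,j=0: stock 74.0000 → up 91.7600 (V=73.2854), down 44.4000 (V=0.0000). Price 53.7075; hedge Δ=1.5474, bond B=-60.8009.
Check: Δ(0,0)·S0 + B(0,0) = 53.7075 = V0.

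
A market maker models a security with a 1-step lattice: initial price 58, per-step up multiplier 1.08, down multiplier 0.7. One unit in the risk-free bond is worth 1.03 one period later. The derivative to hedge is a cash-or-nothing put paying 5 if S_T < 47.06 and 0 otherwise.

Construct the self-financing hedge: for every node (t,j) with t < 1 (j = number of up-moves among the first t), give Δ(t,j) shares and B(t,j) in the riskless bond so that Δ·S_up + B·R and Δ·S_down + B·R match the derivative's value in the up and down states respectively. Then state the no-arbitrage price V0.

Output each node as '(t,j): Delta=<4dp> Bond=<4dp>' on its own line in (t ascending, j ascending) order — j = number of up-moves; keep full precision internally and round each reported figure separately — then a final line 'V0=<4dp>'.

(0,0): Delta=-0.2269 Bond=13.7966
V0=0.6387

Risk-neutral probability p* = (R−d)/(u−d) = (1.03−0.7)/(1.08−0.7) = 0.8684.
Terminal payoffs: V(1,0)=5.0000, V(1,1)=0.0000
(0,0): S=58.0000. Δ = (V_up−V_dn)/(S_up−S_dn) = (0.0000−5.0000)/(62.6400−40.6000) = -0.2269. V = [p*·0.0000 + (1−p*)·5.0000]/1.03 = 0.6387. B = V − Δ·S = 13.7966.
Each (Δ,B) replicates both successor values, so the strategy is self-financing and V0 is arbitrage-free.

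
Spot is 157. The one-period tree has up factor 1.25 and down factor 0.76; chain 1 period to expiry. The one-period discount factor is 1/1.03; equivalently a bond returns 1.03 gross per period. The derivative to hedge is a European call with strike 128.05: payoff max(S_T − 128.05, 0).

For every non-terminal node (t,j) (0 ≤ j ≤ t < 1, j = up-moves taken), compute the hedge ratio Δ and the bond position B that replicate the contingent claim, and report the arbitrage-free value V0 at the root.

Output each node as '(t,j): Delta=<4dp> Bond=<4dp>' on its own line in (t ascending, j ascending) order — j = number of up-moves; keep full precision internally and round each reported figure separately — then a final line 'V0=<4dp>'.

Under the risk-neutral measure, an up-move has probability p* = (R−d)/(u−d) = 0.5510 and values discount at R = 1.03.
Terminal values V(1,·): V(1,0)=0.0000, V(1,1)=68.2000
(0,0): S=157.0000. Δ = (V_up−V_dn)/(S_up−S_dn) = (68.2000−0.0000)/(196.2500−119.3200) = 0.8865. V = [p*·68.2000 + (1−p*)·0.0000]/1.03 = 36.4850. B = V − Δ·S = -102.6986.
Self-financing check: at every node Δ·S+B equals the discounted successor values.

(0,0): Delta=0.8865 Bond=-102.6986
V0=36.4850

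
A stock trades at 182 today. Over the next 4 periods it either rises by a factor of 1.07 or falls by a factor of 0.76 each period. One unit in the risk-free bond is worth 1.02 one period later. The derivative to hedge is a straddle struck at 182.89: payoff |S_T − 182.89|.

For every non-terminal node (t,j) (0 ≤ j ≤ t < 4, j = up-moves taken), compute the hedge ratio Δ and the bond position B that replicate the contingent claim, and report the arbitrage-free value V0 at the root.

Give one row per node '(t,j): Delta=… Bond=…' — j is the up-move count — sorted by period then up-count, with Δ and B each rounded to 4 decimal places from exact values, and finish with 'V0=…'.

Since d<R<u, set p* = (R−d)/(u−d) = 0.8387; price each node as the discounted p*-expectation of its children.
At expiry t=4: V(4,0)=122.1708, V(4,1)=97.4038, V(4,2)=62.5344, V(4,3)=13.4421, V(4,4)=55.6749
(3,0): S=79.8936. Δ = (V_up−V_dn)/(S_up−S_dn) = (97.4038−122.1708)/(85.4862−60.7192) = -1.0000. V = [p*·97.4038 + (1−p*)·122.1708]/1.02 = 99.4103. B = V − Δ·S = 179.3039.
(3,1): S=112.4818. Δ = (V_up−V_dn)/(S_up−S_dn) = (62.5344−97.4038)/(120.3556−85.4862) = -1.0000. V = [p*·62.5344 + (1−p*)·97.4038]/1.02 = 66.8221. B = V − Δ·S = 179.3039.
(3,2): S=158.3626. Δ = (V_up−V_dn)/(S_up−S_dn) = (13.4421−62.5344)/(169.4479−120.3556) = -1.0000. V = [p*·13.4421 + (1−p*)·62.5344]/1.02 = 20.9414. B = V − Δ·S = 179.3039.
(3,3): S=222.9578. Δ = (V_up−V_dn)/(S_up−S_dn) = (55.6749−13.4421)/(238.5649−169.4479) = 0.6110. V = [p*·55.6749 + (1−p*)·13.4421]/1.02 = 47.9050. B = V − Δ·S = -88.3299.
(2,0): S=105.1232. Δ = (V_up−V_dn)/(S_up−S_dn) = (66.8221−99.4103)/(112.4818−79.8936) = -1.0000. V = [p*·66.8221 + (1−p*)·99.4103]/1.02 = 70.6650. B = V − Δ·S = 175.7882.
(2,1): S=148.0024. Δ = (V_up−V_dn)/(S_up−S_dn) = (20.9414−66.8221)/(158.3626−112.4818) = -1.0000. V = [p*·20.9414 + (1−p*)·66.8221]/1.02 = 27.7858. B = V − Δ·S = 175.7882.
(2,2): S=208.3718. Δ = (V_up−V_dn)/(S_up−S_dn) = (47.9050−20.9414)/(222.9578−158.3626) = 0.4174. V = [p*·47.9050 + (1−p*)·20.9414]/1.02 = 42.7020. B = V − Δ·S = -44.2776.
(1,0): S=138.3200. Δ = (V_up−V_dn)/(S_up−S_dn) = (27.7858−70.6650)/(148.0024−105.1232) = -1.0000. V = [p*·27.7858 + (1−p*)·70.6650]/1.02 = 34.0213. B = V − Δ·S = 172.3413.
(1,1): S=194.7400. Δ = (V_up−V_dn)/(S_up−S_dn) = (42.7020−27.7858)/(208.3718−148.0024) = 0.2471. V = [p*·42.7020 + (1−p*)·27.7858]/1.02 = 39.5060. B = V − Δ·S = -8.6109.
(0,0): S=182.0000. Δ = (V_up−V_dn)/(S_up−S_dn) = (39.5060−34.0213)/(194.7400−138.3200) = 0.0972. V = [p*·39.5060 + (1−p*)·34.0213]/1.02 = 37.8641. B = V − Δ·S = 20.1715.
Check: Δ(0,0)·S0 + B(0,0) = 37.8641 = V0.

(0,0): Delta=0.0972 Bond=20.1715
(1,0): Delta=-1.0000 Bond=172.3413
(1,1): Delta=0.2471 Bond=-8.6109
(2,0): Delta=-1.0000 Bond=175.7882
(2,1): Delta=-1.0000 Bond=175.7882
(2,2): Delta=0.4174 Bond=-44.2776
(3,0): Delta=-1.0000 Bond=179.3039
(3,1): Delta=-1.0000 Bond=179.3039
(3,2): Delta=-1.0000 Bond=179.3039
(3,3): Delta=0.6110 Bond=-88.3299
V0=37.8641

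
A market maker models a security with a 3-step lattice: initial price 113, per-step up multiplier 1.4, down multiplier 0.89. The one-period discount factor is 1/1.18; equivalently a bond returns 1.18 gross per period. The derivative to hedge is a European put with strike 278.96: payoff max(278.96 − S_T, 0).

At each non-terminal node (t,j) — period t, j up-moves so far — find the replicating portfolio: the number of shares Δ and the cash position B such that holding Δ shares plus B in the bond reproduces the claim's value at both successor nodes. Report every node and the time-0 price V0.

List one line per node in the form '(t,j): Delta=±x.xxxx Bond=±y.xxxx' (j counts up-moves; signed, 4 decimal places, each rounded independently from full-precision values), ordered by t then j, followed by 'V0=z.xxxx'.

Risk-neutral probability p* = (R−d)/(u−d) = (1.18−0.89)/(1.4−0.89) = 0.5686.
Terminal payoffs: V(3,0)=199.2985, V(3,1)=153.6498, V(3,2)=81.8428, V(3,3)=0.0000
Node (2,0) S=89.5073: V=(p*·153.6498+(1−p*)·199.2985)/1.18=146.8995; Δ=(153.6498−199.2985)/(125.3102−79.6615)=-1.0000; B=V−Δ·S=236.4068
Node (2,1) S=140.7980: V=(p*·81.8428+(1−p*)·153.6498)/1.18=95.6088; Δ=(81.8428−153.6498)/(197.1172−125.3102)=-1.0000; B=V−Δ·S=236.4068
Node (2,2) S=221.4800: V=(p*·0.0000+(1−p*)·81.8428)/1.18=29.9193; Δ=(0.0000−81.8428)/(310.0720−197.1172)=-0.7246; B=V−Δ·S=190.3953
Node (1,0) S=100.5700: V=(p*·95.6088+(1−p*)·146.8995)/1.18=99.7747; Δ=(95.6088−146.8995)/(140.7980−89.5073)=-1.0000; B=V−Δ·S=200.3447
Node (1,1) S=158.2000: V=(p*·29.9193+(1−p*)·95.6088)/1.18=49.3694; Δ=(29.9193−95.6088)/(221.4800−140.7980)=-0.8142; B=V−Δ·S=178.1724
Node (0,0) S=113.0000: V=(p*·49.3694+(1−p*)·99.7747)/1.18=60.2652; Δ=(49.3694−99.7747)/(158.2000−100.5700)=-0.8746; B=V−Δ·S=159.0991
Self-financing check: at every node Δ·S+B equals the discounted successor values.

(0,0): Delta=-0.8746 Bond=159.0991
(1,0): Delta=-1.0000 Bond=200.3447
(1,1): Delta=-0.8142 Bond=178.1724
(2,0): Delta=-1.0000 Bond=236.4068
(2,1): Delta=-1.0000 Bond=236.4068
(2,2): Delta=-0.7246 Bond=190.3953
V0=60.2652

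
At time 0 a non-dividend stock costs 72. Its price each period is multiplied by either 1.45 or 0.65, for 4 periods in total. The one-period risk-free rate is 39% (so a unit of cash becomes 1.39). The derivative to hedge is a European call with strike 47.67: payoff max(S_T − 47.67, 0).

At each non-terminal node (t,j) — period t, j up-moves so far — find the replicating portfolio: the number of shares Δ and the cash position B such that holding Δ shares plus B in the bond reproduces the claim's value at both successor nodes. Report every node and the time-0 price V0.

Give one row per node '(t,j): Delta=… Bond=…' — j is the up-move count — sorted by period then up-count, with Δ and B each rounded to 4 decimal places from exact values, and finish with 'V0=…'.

(0,0): Delta=0.9980 Bond=-12.6205
(1,0): Delta=0.9623 Bond=-15.8712
(1,1): Delta=0.9993 Bond=-17.6780
(2,0): Delta=0.4454 Bond=-6.3358
(2,1): Delta=0.9811 Bond=-23.3359
(2,2): Delta=1.0000 Bond=-24.6726
(3,0): Delta=0.0000 Bond=0.0000
(3,1): Delta=0.4616 Bond=-9.5209
(3,2): Delta=1.0000 Bond=-34.2950
(3,3): Delta=1.0000 Bond=-34.2950
V0=59.2384

No-arbitrage ⇒ martingale measure with p* = (R−d)/(u−d) = 0.9250.
At expiry t=4: V(4,0)=0.0000, V(4,1)=0.0000, V(4,2)=16.2881, V(4,3)=95.0057, V(4,4)=270.6064
(3,0): S=19.7730. Δ = (V_up−V_dn)/(S_up−S_dn) = (0.0000−0.0000)/(28.6708−12.8525) = 0.0000. V = [p*·0.0000 + (1−p*)·0.0000]/1.39 = 0.0000. B = V − Δ·S = 0.0000.
(3,1): S=44.1090. Δ = (V_up−V_dn)/(S_up−S_dn) = (16.2881−0.0000)/(63.9581−28.6709) = 0.4616. V = [p*·16.2881 + (1−p*)·0.0000]/1.39 = 10.8392. B = V − Δ·S = -9.5209.
(3,2): S=98.3970. Δ = (V_up−V_dn)/(S_up−S_dn) = (95.0057−16.2881)/(142.6756−63.9581) = 1.0000. V = [p*·95.0057 + (1−p*)·16.2881]/1.39 = 64.1020. B = V − Δ·S = -34.2950.
(3,3): S=219.5010. Δ = (V_up−V_dn)/(S_up−S_dn) = (270.6064−95.0057)/(318.2765−142.6757) = 1.0000. V = [p*·270.6064 + (1−p*)·95.0057]/1.39 = 185.2060. B = V − Δ·S = -34.2950.
(2,0): S=30.4200. Δ = (V_up−V_dn)/(S_up−S_dn) = (10.8392−0.0000)/(44.1090−19.7730) = 0.4454. V = [p*·10.8392 + (1−p*)·0.0000]/1.39 = 7.2131. B = V − Δ·S = -6.3358.
(2,1): S=67.8600. Δ = (V_up−V_dn)/(S_up−S_dn) = (64.1020−10.8392)/(98.3970−44.1090) = 0.9811. V = [p*·64.1020 + (1−p*)·10.8392]/1.39 = 43.2427. B = V − Δ·S = -23.3359.
(2,2): S=151.3800. Δ = (V_up−V_dn)/(S_up−S_dn) = (185.2060−64.1020)/(219.5010−98.3970) = 1.0000. V = [p*·185.2060 + (1−p*)·64.1020]/1.39 = 126.7074. B = V − Δ·S = -24.6726.
(1,0): S=46.8000. Δ = (V_up−V_dn)/(S_up−S_dn) = (43.2427−7.2131)/(67.8600−30.4200) = 0.9623. V = [p*·43.2427 + (1−p*)·7.2131]/1.39 = 29.1658. B = V − Δ·S = -15.8712.
(1,1): S=104.4000. Δ = (V_up−V_dn)/(S_up−S_dn) = (126.7074−43.2427)/(151.3800−67.8600) = 0.9993. V = [p*·126.7074 + (1−p*)·43.2427]/1.39 = 86.6529. B = V − Δ·S = -17.6780.
(0,0): S=72.0000. Δ = (V_up−V_dn)/(S_up−S_dn) = (86.6529−29.1658)/(104.4000−46.8000) = 0.9980. V = [p*·86.6529 + (1−p*)·29.1658]/1.39 = 59.2384. B = V − Δ·S = -12.6205.
Each (Δ,B) replicates both successor values, so the strategy is self-financing and V0 is arbitrage-free.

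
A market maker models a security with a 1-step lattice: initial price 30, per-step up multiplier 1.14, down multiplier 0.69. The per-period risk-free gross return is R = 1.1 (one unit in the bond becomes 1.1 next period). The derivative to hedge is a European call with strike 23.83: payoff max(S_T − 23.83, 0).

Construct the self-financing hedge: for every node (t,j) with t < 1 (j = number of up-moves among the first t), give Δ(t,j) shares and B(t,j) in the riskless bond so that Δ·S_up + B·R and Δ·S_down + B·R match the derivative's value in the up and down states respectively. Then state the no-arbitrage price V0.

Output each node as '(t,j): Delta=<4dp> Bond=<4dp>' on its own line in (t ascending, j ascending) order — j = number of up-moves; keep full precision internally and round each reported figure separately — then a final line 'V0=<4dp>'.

Since d<R<u, set p* = (R−d)/(u−d) = 0.9111; price each node as the discounted p*-expectation of its children.
Terminal payoffs: V(1,0)=0.0000, V(1,1)=10.3700
(0,0): S=30.0000. Δ = (V_up−V_dn)/(S_up−S_dn) = (10.3700−0.0000)/(34.2000−20.7000) = 0.7681. V = [p*·10.3700 + (1−p*)·0.0000]/1.1 = 8.5893. B = V − Δ·S = -14.4552.
Root portfolio cost Δ·30+B reproduces V0=8.5893.

(0,0): Delta=0.7681 Bond=-14.4552
V0=8.5893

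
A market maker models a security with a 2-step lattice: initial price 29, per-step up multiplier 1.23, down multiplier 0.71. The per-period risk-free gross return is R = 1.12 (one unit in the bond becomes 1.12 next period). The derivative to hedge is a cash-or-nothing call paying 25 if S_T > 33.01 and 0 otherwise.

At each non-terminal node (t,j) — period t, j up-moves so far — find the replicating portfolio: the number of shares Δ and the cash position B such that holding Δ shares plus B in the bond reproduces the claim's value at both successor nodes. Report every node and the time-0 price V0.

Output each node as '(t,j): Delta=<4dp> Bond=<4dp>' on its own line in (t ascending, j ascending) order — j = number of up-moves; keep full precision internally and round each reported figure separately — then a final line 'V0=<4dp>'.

Risk-neutral probability p* = (R−d)/(u−d) = (1.12−0.71)/(1.23−0.71) = 0.7885.
At expiry t=2: V(2,0)=0.0000, V(2,1)=0.0000, V(2,2)=25.0000
Node (1,0) S=20.5900: V=(p*·0.0000+(1−p*)·0.0000)/1.12=0.0000; Δ=(0.0000−0.0000)/(25.3257−14.6189)=0.0000; B=V−Δ·S=0.0000
Node (1,1) S=35.6700: V=(p*·25.0000+(1−p*)·0.0000)/1.12=17.5996; Δ=(25.0000−0.0000)/(43.8741−25.3257)=1.3478; B=V−Δ·S=-30.4773
Node (0,0) S=29.0000: V=(p*·17.5996+(1−p*)·0.0000)/1.12=12.3898; Δ=(17.5996−0.0000)/(35.6700−20.5900)=1.1671; B=V−Δ·S=-21.4555
Self-financing check: at every node Δ·S+B equals the discounted successor values.

(0,0): Delta=1.1671 Bond=-21.4555
(1,0): Delta=0.0000 Bond=0.0000
(1,1): Delta=1.3478 Bond=-30.4773
V0=12.3898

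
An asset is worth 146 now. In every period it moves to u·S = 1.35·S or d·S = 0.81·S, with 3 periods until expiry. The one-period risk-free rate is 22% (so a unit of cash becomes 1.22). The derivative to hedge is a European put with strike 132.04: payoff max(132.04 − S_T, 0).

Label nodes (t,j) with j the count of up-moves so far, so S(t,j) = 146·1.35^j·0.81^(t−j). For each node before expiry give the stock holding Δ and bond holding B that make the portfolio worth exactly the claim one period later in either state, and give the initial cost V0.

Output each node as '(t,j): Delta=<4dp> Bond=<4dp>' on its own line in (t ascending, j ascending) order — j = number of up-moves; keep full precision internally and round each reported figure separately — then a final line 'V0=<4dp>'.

(0,0): Delta=-0.0340 Bond=5.5846
(1,0): Delta=-0.1864 Bond=24.8290
(1,1): Delta=-0.0050 Bond=1.1010
(2,0): Delta=-1.0000 Bond=108.2295
(2,1): Delta=-0.0316 Bond=5.5793
(2,2): Delta=0.0000 Bond=0.0000
V0=0.6163

Since d<R<u, set p* = (R−d)/(u−d) = 0.7593; price each node as the discounted p*-expectation of its children.
Payoff layer (t=3): V(3,0)=54.4496, V(3,1)=2.7227, V(3,2)=0.0000, V(3,3)=0.0000
  t=2,j=0: stock 95.7906 → up 129.3173 (V=2.7227), down 77.5904 (V=54.4496). Price 12.4389; hedge Δ=-1.0000, bond B=108.2295.
  t=2,j=1: stock 159.6510 → up 215.5289 (V=0.0000), down 129.3173 (V=2.7227). Price 0.5373; hedge Δ=-0.0316, bond B=5.5793.
  t=2,j=2: stock 266.0850 → up 359.2148 (V=0.0000), down 215.5289 (V=0.0000). Price 0.0000; hedge Δ=0.0000, bond B=0.0000.
  t=1,j=0: stock 118.2600 → up 159.6510 (V=0.5373), down 95.7906 (V=12.4389). Price 2.7889; hedge Δ=-0.1864, bond B=24.8290.
  t=1,j=1: stock 197.1000 → up 266.0850 (V=0.0000), down 159.6510 (V=0.5373). Price 0.1060; hedge Δ=-0.0050, bond B=1.1010.
  t=0,j=0: stock 146.0000 → up 197.1000 (V=0.1060), down 118.2600 (V=2.7889). Price 0.6163; hedge Δ=-0.0340, bond B=5.5846.
Check: Δ(0,0)·S0 + B(0,0) = 0.6163 = V0.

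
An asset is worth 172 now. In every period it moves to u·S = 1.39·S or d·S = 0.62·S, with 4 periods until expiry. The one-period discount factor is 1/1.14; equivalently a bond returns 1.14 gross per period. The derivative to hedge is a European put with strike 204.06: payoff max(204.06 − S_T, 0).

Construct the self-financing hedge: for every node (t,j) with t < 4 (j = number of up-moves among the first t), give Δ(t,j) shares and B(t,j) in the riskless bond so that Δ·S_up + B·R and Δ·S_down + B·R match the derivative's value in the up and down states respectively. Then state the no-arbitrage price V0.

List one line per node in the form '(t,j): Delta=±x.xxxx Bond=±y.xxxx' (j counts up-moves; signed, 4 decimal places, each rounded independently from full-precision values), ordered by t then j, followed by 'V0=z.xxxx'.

Under the risk-neutral measure, an up-move has probability p* = (R−d)/(u−d) = 0.6753 and values discount at R = 1.14.
Payoff layer (t=4): V(4,0)=178.6447, V(4,1)=147.0805, V(4,2)=76.3157, V(4,3)=0.0000, V(4,4)=0.0000
  t=3,j=0: stock 40.9924 → up 56.9795 (V=147.0805), down 25.4153 (V=178.6447). Price 138.0076; hedge Δ=-1.0000, bond B=179.0000.
  t=3,j=1: stock 91.9024 → up 127.7443 (V=76.3157), down 56.9795 (V=147.0805). Price 87.0976; hedge Δ=-1.0000, bond B=179.0000.
  t=3,j=2: stock 206.0391 → up 286.3944 (V=0.0000), down 127.7443 (V=76.3157). Price 21.7349; hedge Δ=-0.4810, bond B=120.8463.
  t=3,j=3: stock 461.9265 → up 642.0778 (V=0.0000), down 286.3944 (V=0.0000). Price 0.0000; hedge Δ=0.0000, bond B=0.0000.
  t=2,j=0: stock 66.1168 → up 91.9024 (V=87.0976), down 40.9924 (V=138.0076). Price 90.9007; hedge Δ=-1.0000, bond B=157.0175.
  t=2,j=1: stock 148.2296 → up 206.0391 (V=21.7349), down 91.9024 (V=87.0976). Price 37.6812; hedge Δ=-0.5727, bond B=122.5679.
  t=2,j=2: stock 332.3212 → up 461.9265 (V=0.0000), down 206.0391 (V=21.7349). Price 6.1902; hedge Δ=-0.0849, bond B=34.4174.
  t=1,j=0: stock 106.6400 → up 148.2296 (V=37.6812), down 66.1168 (V=90.9007). Price 48.2108; hedge Δ=-0.6481, bond B=117.3270.
  t=1,j=1: stock 239.0800 → up 332.3212 (V=6.1902), down 148.2296 (V=37.6812). Price 14.3987; hedge Δ=-0.1711, bond B=55.2962.
  t=0,j=0: stock 172.0000 → up 239.0800 (V=14.3987), down 106.6400 (V=48.2108). Price 22.2602; hedge Δ=-0.2553, bond B=66.1720.
The time-0 hedge costs 22.2602, which is the no-arbitrage price.

(0,0): Delta=-0.2553 Bond=66.1720
(1,0): Delta=-0.6481 Bond=117.3270
(1,1): Delta=-0.1711 Bond=55.2962
(2,0): Delta=-1.0000 Bond=157.0175
(2,1): Delta=-0.5727 Bond=122.5679
(2,2): Delta=-0.0849 Bond=34.4174
(3,0): Delta=-1.0000 Bond=179.0000
(3,1): Delta=-1.0000 Bond=179.0000
(3,2): Delta=-0.4810 Bond=120.8463
(3,3): Delta=0.0000 Bond=0.0000
V0=22.2602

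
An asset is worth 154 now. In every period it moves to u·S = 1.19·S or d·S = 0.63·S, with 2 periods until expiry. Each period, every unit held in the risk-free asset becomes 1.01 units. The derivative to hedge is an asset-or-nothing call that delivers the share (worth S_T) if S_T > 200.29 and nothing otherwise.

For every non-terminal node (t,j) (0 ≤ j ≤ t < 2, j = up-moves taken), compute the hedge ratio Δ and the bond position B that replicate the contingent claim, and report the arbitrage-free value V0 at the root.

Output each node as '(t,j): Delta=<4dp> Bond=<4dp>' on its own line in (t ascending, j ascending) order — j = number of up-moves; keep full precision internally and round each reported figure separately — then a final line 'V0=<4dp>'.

(0,0): Delta=1.6989 Bond=-163.1999
(1,0): Delta=0.0000 Bond=0.0000
(1,1): Delta=2.1250 Bond=-242.9102
V0=98.4381

The replicating-portfolio and risk-neutral prices coincide; use p* = (1.01−0.63)/(1.19−0.63) = 0.6786 for the latter.
Terminal payoffs: V(2,0)=0.0000, V(2,1)=0.0000, V(2,2)=218.0794
  t=1,j=0: stock 97.0200 → up 115.4538 (V=0.0000), down 61.1226 (V=0.0000). Price 0.0000; hedge Δ=0.0000, bond B=0.0000.
  t=1,j=1: stock 183.2600 → up 218.0794 (V=218.0794), down 115.4538 (V=0.0000). Price 146.5173; hedge Δ=2.1250, bond B=-242.9102.
  t=0,j=0: stock 154.0000 → up 183.2600 (V=146.5173), down 97.0200 (V=0.0000). Price 98.4381; hedge Δ=1.6989, bond B=-163.1999.
Self-financing check: at every node Δ·S+B equals the discounted successor values.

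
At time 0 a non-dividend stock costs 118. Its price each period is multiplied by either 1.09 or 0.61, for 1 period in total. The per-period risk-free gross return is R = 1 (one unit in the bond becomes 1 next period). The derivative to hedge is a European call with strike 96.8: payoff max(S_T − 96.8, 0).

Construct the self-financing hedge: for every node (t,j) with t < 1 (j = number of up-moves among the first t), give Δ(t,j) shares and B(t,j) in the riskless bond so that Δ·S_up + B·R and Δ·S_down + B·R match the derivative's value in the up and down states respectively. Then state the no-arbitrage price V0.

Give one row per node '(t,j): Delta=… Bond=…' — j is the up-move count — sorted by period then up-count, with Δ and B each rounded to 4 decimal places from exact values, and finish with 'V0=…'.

Under the risk-neutral measure, an up-move has probability p* = (R−d)/(u−d) = 0.8125 and values discount at R = 1.
Terminal values V(1,·): V(1,0)=0.0000, V(1,1)=31.8200
  t=0,j=0: stock 118.0000 → up 128.6200 (V=31.8200), down 71.9800 (V=0.0000). Price 25.8538; hedge Δ=0.5618, bond B=-40.4379.
Check: Δ(0,0)·S0 + B(0,0) = 25.8538 = V0.

(0,0): Delta=0.5618 Bond=-40.4379
V0=25.8538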